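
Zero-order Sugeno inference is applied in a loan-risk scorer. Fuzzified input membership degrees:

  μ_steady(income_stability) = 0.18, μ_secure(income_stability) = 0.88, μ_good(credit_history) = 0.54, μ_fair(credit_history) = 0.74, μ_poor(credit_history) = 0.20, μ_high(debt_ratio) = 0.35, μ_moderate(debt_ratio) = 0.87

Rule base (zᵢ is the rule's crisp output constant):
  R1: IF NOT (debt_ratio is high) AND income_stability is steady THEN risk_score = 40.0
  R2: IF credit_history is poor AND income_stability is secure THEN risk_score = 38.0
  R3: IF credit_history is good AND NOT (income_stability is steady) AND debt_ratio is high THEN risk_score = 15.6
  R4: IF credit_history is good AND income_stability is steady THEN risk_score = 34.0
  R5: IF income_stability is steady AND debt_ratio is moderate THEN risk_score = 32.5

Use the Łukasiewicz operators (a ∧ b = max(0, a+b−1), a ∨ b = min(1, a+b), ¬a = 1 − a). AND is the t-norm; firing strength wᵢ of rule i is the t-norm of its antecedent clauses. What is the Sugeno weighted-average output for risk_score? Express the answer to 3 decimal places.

R1 (z=40.0): ¬high=1−0.35=0.65, steady=0.18; AND[max(0, a+b−1)] → w = 0.00
R2 (z=38.0): poor=0.20, secure=0.88; AND[max(0, a+b−1)] → w = 0.08
R3 (z=15.6): good=0.54, ¬steady=1−0.18=0.82, high=0.35; AND[max(0, a+b−1)] → w = 0.00
R4 (z=34.0): good=0.54, steady=0.18; AND[max(0, a+b−1)] → w = 0.00
R5 (z=32.5): steady=0.18, moderate=0.87; AND[max(0, a+b−1)] → w = 0.05
Weighted average = (0.00·40.0 + 0.08·38.0 + 0.00·15.6 + 0.00·34.0 + 0.05·32.5) / (0.00 + 0.08 + 0.00 + 0.00 + 0.05)
  = 4.6650 / 0.1300 = 35.885

35.885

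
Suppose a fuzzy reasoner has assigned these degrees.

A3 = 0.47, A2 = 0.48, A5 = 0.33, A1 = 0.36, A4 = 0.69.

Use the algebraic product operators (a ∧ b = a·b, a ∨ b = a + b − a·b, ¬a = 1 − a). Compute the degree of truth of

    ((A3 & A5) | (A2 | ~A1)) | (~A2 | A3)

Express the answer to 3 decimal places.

0.960

A3 & A5 = a·b on (0.4700, 0.3300) = 0.1551
~A1 = 1 − 0.3600 = 0.6400
A2 | ~A1 = a + b − a·b on (0.4800, 0.6400) = 0.8128
(A3 & A5) | (A2 | ~A1) = a + b − a·b on (0.1551, 0.8128) = 0.8418
~A2 = 1 − 0.4800 = 0.5200
~A2 | A3 = a + b − a·b on (0.5200, 0.4700) = 0.7456
((A3 & A5) | (A2 | ~A1)) | (~A2 | A3) = a + b − a·b on (0.8418, 0.7456) = 0.9598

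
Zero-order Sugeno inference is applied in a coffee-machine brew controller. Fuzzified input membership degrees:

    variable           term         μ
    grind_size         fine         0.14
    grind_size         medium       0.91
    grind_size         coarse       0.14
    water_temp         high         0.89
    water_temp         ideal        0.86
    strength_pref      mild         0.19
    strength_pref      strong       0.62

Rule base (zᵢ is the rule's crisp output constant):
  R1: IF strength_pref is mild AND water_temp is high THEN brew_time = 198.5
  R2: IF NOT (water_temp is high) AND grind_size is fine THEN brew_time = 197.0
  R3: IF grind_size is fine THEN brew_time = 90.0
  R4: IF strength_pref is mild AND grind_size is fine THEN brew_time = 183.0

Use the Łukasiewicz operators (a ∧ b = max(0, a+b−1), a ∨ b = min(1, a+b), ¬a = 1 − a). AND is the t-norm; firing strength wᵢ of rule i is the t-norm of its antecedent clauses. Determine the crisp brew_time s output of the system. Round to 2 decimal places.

R1 (z=198.5): mild=0.19, high=0.89; AND[max(0, a+b−1)] → w = 0.08
R2 (z=197.0): ¬high=1−0.89=0.11, fine=0.14; AND[max(0, a+b−1)] → w = 0.00
R3 (z=90.0): fine=0.14 → w = 0.14
R4 (z=183.0): mild=0.19, fine=0.14; AND[max(0, a+b−1)] → w = 0.00
Weighted average = (0.08·198.5 + 0.00·197.0 + 0.14·90.0 + 0.00·183.0) / (0.08 + 0.00 + 0.14 + 0.00)
  = 28.4800 / 0.2200 = 129.45

129.45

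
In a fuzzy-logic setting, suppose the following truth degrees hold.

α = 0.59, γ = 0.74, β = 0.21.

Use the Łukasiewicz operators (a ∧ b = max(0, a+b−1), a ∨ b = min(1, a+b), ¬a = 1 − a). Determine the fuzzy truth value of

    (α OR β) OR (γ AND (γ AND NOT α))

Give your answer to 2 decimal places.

α OR β = min(1, a+b) on (0.59, 0.21) = 0.80
NOT α = 1 − 0.59 = 0.41
γ AND NOT α = max(0, a+b−1) on (0.74, 0.41) = 0.15
γ AND (γ AND NOT α) = max(0, a+b−1) on (0.74, 0.15) = 0.00
(α OR β) OR (γ AND (γ AND NOT α)) = min(1, a+b) on (0.80, 0.00) = 0.80

0.80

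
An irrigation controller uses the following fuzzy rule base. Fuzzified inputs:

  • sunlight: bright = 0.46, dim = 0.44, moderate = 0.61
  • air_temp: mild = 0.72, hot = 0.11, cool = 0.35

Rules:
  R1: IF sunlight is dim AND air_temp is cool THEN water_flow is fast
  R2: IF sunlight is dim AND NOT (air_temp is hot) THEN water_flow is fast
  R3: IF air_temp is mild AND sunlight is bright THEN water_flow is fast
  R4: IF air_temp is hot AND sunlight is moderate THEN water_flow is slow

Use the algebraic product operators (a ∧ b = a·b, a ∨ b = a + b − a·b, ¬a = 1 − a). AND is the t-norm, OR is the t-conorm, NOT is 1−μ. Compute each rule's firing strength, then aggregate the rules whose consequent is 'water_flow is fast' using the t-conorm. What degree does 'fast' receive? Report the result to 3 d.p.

R1: dim=0.44, cool=0.35; AND[a·b] → w = 0.1540
R2: dim=0.44, ¬hot=1−0.11=0.89; AND[a·b] → w = 0.3916
R3: mild=0.72, bright=0.46; AND[a·b] → w = 0.3312
R4: hot=0.11, moderate=0.61; AND[a·b] → w = 0.0671
Rules with consequent 'fast': {R1, R2, R3} → strengths 0.1540, 0.3916, 0.3312
Aggregate via t-conorm [a + b − a·b]: 0.6558

0.656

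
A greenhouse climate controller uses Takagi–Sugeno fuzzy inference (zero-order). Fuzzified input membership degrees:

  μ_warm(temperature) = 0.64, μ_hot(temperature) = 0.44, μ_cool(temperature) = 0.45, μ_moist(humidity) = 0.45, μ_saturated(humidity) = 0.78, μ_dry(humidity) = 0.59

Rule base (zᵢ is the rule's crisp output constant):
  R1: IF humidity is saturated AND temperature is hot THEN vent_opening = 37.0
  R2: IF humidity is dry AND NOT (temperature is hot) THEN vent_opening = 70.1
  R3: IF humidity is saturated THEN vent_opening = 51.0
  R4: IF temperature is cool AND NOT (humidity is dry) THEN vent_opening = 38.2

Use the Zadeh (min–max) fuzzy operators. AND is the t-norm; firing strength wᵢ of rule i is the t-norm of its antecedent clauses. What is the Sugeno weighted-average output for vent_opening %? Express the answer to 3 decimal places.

50.675

R1 (z=37.0): saturated=0.78, hot=0.44; AND[min(a, b)] → w = 0.44
R2 (z=70.1): dry=0.59, ¬hot=1−0.44=0.56; AND[min(a, b)] → w = 0.56
R3 (z=51.0): saturated=0.78 → w = 0.78
R4 (z=38.2): cool=0.45, ¬dry=1−0.59=0.41; AND[min(a, b)] → w = 0.41
Weighted average = (0.44·37.0 + 0.56·70.1 + 0.78·51.0 + 0.41·38.2) / (0.44 + 0.56 + 0.78 + 0.41)
  = 110.9780 / 2.1900 = 50.675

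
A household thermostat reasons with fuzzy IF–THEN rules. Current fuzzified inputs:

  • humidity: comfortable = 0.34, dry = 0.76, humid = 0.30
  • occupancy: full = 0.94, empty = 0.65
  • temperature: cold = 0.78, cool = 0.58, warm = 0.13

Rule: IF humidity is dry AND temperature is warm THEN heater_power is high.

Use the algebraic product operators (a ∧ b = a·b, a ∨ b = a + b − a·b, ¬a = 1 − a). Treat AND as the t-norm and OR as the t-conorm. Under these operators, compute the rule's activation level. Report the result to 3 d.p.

firing strength: dry=0.76, warm=0.13; AND[a·b] → w = 0.0988

0.099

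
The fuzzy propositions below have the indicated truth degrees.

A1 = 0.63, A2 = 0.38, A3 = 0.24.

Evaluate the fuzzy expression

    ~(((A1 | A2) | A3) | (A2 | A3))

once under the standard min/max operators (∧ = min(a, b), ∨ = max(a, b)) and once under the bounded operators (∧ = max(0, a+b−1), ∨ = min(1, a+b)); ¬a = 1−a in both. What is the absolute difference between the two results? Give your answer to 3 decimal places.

Under standard min/max:
  A1 | A2 = max(a, b) on (0.63, 0.38) = 0.63
  (A1 | A2) | A3 = max(a, b) on (0.63, 0.24) = 0.63
  A2 | A3 = max(a, b) on (0.38, 0.24) = 0.38
  ((A1 | A2) | A3) | (A2 | A3) = max(a, b) on (0.63, 0.38) = 0.63
  ~(((A1 | A2) | A3) | (A2 | A3)) = 1 − 0.63 = 0.37
  → value = 0.3700
Under bounded:
  A1 | A2 = min(1, a+b) on (0.63, 0.38) = 1.00
  (A1 | A2) | A3 = min(1, a+b) on (1.00, 0.24) = 1.00
  A2 | A3 = min(1, a+b) on (0.38, 0.24) = 0.62
  ((A1 | A2) | A3) | (A2 | A3) = min(1, a+b) on (1.00, 0.62) = 1.00
  ~(((A1 | A2) | A3) | (A2 | A3)) = 1 − 1.00 = 0.00
  → value = 0.0000
|0.3700 − 0.0000| = 0.370

0.370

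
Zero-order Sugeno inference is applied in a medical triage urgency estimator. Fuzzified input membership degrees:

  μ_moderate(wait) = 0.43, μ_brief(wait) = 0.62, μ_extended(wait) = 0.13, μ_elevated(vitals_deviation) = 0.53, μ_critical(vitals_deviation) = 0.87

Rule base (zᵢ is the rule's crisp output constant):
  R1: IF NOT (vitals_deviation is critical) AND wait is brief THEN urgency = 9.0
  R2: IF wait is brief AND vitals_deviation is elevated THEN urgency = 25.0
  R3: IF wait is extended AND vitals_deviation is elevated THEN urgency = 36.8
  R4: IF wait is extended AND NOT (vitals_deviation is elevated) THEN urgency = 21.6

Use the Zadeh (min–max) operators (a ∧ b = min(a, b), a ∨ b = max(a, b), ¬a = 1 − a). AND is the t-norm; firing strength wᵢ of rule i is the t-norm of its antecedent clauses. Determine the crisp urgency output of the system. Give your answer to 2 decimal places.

R1 (z=9.0): ¬critical=1−0.87=0.13, brief=0.62; AND[min(a, b)] → w = 0.13
R2 (z=25.0): brief=0.62, elevated=0.53; AND[min(a, b)] → w = 0.53
R3 (z=36.8): extended=0.13, elevated=0.53; AND[min(a, b)] → w = 0.13
R4 (z=21.6): extended=0.13, ¬elevated=1−0.53=0.47; AND[min(a, b)] → w = 0.13
Weighted average = (0.13·9.0 + 0.53·25.0 + 0.13·36.8 + 0.13·21.6) / (0.13 + 0.53 + 0.13 + 0.13)
  = 22.0120 / 0.9200 = 23.93

23.93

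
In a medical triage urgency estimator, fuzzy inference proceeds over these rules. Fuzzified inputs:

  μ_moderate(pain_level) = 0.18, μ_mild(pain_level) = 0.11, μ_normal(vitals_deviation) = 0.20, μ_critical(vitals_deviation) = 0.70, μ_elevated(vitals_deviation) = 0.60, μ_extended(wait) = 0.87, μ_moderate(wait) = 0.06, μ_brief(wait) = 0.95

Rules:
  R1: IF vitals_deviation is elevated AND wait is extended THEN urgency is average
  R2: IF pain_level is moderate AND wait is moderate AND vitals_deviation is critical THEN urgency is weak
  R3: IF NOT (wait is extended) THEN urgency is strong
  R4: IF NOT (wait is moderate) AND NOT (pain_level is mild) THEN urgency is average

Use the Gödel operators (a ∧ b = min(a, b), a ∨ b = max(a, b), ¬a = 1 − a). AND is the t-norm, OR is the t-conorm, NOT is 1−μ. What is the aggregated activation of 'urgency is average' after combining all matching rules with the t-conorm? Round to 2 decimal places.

0.89

R1: elevated=0.60, extended=0.87; AND[min(a, b)] → w = 0.60
R2: moderate=0.18, moderate=0.06, critical=0.70; AND[min(a, b)] → w = 0.06
R3: ¬extended=1−0.87=0.13 → w = 0.13
R4: ¬moderate=1−0.06=0.94, ¬mild=1−0.11=0.89; AND[min(a, b)] → w = 0.89
Rules with consequent 'average': {R1, R4} → strengths 0.60, 0.89
Aggregate via t-conorm [max(a, b)]: 0.89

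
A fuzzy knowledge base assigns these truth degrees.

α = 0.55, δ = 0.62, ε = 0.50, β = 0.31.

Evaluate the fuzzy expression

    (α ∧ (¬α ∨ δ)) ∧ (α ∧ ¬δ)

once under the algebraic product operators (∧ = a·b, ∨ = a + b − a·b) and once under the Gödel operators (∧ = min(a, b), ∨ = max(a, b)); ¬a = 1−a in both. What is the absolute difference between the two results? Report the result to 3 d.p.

0.289

Under algebraic product:
  ¬α = 1 − 0.5500 = 0.4500
  ¬α ∨ δ = a + b − a·b on (0.4500, 0.6200) = 0.7910
  α ∧ (¬α ∨ δ) = a·b on (0.5500, 0.7910) = 0.4350
  ¬δ = 1 − 0.6200 = 0.3800
  α ∧ ¬δ = a·b on (0.5500, 0.3800) = 0.2090
  (α ∧ (¬α ∨ δ)) ∧ (α ∧ ¬δ) = a·b on (0.4350, 0.2090) = 0.0909
  → value = 0.0909
Under Gödel:
  ¬α = 1 − 0.55 = 0.45
  ¬α ∨ δ = max(a, b) on (0.45, 0.62) = 0.62
  α ∧ (¬α ∨ δ) = min(a, b) on (0.55, 0.62) = 0.55
  ¬δ = 1 − 0.62 = 0.38
  α ∧ ¬δ = min(a, b) on (0.55, 0.38) = 0.38
  (α ∧ (¬α ∨ δ)) ∧ (α ∧ ¬δ) = min(a, b) on (0.55, 0.38) = 0.38
  → value = 0.3800
|0.0909 − 0.3800| = 0.289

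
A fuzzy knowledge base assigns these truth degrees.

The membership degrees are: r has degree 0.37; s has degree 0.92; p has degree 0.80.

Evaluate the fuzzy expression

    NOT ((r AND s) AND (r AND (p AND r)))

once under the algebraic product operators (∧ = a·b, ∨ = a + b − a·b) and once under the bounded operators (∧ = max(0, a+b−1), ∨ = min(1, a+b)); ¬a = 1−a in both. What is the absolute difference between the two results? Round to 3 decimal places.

Under algebraic product:
  r AND s = a·b on (0.3700, 0.9200) = 0.3404
  p AND r = a·b on (0.8000, 0.3700) = 0.2960
  r AND (p AND r) = a·b on (0.3700, 0.2960) = 0.1095
  (r AND s) AND (r AND (p AND r)) = a·b on (0.3404, 0.1095) = 0.0373
  NOT ((r AND s) AND (r AND (p AND r))) = 1 − 0.0373 = 0.9627
  → value = 0.9627
Under bounded:
  r AND s = max(0, a+b−1) on (0.37, 0.92) = 0.29
  p AND r = max(0, a+b−1) on (0.80, 0.37) = 0.17
  r AND (p AND r) = max(0, a+b−1) on (0.37, 0.17) = 0.00
  (r AND s) AND (r AND (p AND r)) = max(0, a+b−1) on (0.29, 0.00) = 0.00
  NOT ((r AND s) AND (r AND (p AND r))) = 1 − 0.00 = 1.00
  → value = 1.0000
|0.9627 − 1.0000| = 0.037

0.037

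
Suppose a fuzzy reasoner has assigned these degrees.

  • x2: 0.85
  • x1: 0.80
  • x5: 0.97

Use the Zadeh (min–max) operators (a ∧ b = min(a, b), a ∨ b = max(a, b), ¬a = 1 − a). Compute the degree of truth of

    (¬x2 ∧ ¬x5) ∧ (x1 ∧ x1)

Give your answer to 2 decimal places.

¬x2 = 1 − 0.85 = 0.15
¬x5 = 1 − 0.97 = 0.03
¬x2 ∧ ¬x5 = min(a, b) on (0.15, 0.03) = 0.03
x1 ∧ x1 = min(a, b) on (0.80, 0.80) = 0.80
(¬x2 ∧ ¬x5) ∧ (x1 ∧ x1) = min(a, b) on (0.03, 0.80) = 0.03

0.03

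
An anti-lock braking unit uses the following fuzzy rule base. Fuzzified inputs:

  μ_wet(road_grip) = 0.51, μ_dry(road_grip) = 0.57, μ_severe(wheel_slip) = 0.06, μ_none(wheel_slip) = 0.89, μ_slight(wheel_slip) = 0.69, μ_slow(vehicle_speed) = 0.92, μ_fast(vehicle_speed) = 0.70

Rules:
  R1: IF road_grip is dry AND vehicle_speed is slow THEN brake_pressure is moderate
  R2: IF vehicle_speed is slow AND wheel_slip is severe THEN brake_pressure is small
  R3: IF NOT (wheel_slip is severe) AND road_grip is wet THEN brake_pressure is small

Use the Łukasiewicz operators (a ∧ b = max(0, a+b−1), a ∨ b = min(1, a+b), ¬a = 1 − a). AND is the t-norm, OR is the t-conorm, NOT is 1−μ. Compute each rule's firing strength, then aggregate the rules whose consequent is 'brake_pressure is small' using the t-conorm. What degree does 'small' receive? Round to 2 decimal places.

0.45

R1: dry=0.57, slow=0.92; AND[max(0, a+b−1)] → w = 0.49
R2: slow=0.92, severe=0.06; AND[max(0, a+b−1)] → w = 0.00
R3: ¬severe=1−0.06=0.94, wet=0.51; AND[max(0, a+b−1)] → w = 0.45
Rules with consequent 'small': {R2, R3} → strengths 0.00, 0.45
Aggregate via t-conorm [min(1, a+b)]: 0.45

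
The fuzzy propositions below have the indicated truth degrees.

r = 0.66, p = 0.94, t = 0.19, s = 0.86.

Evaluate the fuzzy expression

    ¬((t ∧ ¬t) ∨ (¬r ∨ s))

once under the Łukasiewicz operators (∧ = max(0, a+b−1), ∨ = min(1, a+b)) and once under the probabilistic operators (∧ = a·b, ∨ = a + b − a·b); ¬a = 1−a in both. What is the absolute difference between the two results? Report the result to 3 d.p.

Under Łukasiewicz:
  ¬t = 1 − 0.19 = 0.81
  t ∧ ¬t = max(0, a+b−1) on (0.19, 0.81) = 0.00
  ¬r = 1 − 0.66 = 0.34
  ¬r ∨ s = min(1, a+b) on (0.34, 0.86) = 1.00
  (t ∧ ¬t) ∨ (¬r ∨ s) = min(1, a+b) on (0.00, 1.00) = 1.00
  ¬((t ∧ ¬t) ∨ (¬r ∨ s)) = 1 − 1.00 = 0.00
  → value = 0.0000
Under probabilistic:
  ¬t = 1 − 0.1900 = 0.8100
  t ∧ ¬t = a·b on (0.1900, 0.8100) = 0.1539
  ¬r = 1 − 0.6600 = 0.3400
  ¬r ∨ s = a + b − a·b on (0.3400, 0.8600) = 0.9076
  (t ∧ ¬t) ∨ (¬r ∨ s) = a + b − a·b on (0.1539, 0.9076) = 0.9218
  ¬((t ∧ ¬t) ∨ (¬r ∨ s)) = 1 − 0.9218 = 0.0782
  → value = 0.0782
|0.0000 − 0.0782| = 0.078

0.078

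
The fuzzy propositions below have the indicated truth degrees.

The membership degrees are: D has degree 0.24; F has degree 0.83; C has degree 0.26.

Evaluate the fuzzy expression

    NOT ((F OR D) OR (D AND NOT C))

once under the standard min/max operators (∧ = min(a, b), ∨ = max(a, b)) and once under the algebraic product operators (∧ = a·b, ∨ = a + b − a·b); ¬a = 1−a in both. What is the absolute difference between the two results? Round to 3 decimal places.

0.064

Under standard min/max:
  F OR D = max(a, b) on (0.83, 0.24) = 0.83
  NOT C = 1 − 0.26 = 0.74
  D AND NOT C = min(a, b) on (0.24, 0.74) = 0.24
  (F OR D) OR (D AND NOT C) = max(a, b) on (0.83, 0.24) = 0.83
  NOT ((F OR D) OR (D AND NOT C)) = 1 − 0.83 = 0.17
  → value = 0.1700
Under algebraic product:
  F OR D = a + b − a·b on (0.8300, 0.2400) = 0.8708
  NOT C = 1 − 0.2600 = 0.7400
  D AND NOT C = a·b on (0.2400, 0.7400) = 0.1776
  (F OR D) OR (D AND NOT C) = a + b − a·b on (0.8708, 0.1776) = 0.8937
  NOT ((F OR D) OR (D AND NOT C)) = 1 − 0.8937 = 0.1063
  → value = 0.1063
|0.1700 − 0.1063| = 0.064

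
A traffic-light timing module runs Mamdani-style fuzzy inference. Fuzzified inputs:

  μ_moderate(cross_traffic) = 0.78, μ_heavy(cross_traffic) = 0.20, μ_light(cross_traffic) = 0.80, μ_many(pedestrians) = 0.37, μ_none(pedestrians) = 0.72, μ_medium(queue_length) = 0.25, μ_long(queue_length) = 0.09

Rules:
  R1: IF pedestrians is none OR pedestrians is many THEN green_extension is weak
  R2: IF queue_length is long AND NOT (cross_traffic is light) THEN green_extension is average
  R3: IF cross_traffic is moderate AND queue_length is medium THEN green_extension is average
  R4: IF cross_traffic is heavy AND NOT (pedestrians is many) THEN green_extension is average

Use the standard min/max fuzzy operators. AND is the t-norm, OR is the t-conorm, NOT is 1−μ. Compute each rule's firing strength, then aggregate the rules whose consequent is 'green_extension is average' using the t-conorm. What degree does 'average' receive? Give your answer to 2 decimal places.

R1: none=0.72, many=0.37; OR[max(a, b)] → w = 0.72
R2: long=0.09, ¬light=1−0.80=0.20; AND[min(a, b)] → w = 0.09
R3: moderate=0.78, medium=0.25; AND[min(a, b)] → w = 0.25
R4: heavy=0.20, ¬many=1−0.37=0.63; AND[min(a, b)] → w = 0.20
Rules with consequent 'average': {R2, R3, R4} → strengths 0.09, 0.25, 0.20
Aggregate via t-conorm [max(a, b)]: 0.25

0.25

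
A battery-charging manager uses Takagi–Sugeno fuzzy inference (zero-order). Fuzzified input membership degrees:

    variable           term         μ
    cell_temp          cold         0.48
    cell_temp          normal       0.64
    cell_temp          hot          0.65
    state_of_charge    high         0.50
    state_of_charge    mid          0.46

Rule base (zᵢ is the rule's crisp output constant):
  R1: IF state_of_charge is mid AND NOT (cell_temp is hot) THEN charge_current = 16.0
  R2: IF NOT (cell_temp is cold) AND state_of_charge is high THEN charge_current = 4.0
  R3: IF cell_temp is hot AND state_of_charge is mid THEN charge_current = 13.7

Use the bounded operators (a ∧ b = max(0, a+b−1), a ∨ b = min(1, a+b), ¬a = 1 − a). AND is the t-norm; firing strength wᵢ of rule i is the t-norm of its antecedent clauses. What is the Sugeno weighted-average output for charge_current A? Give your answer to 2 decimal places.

R1 (z=16.0): mid=0.46, ¬hot=1−0.65=0.35; AND[max(0, a+b−1)] → w = 0.00
R2 (z=4.0): ¬cold=1−0.48=0.52, high=0.50; AND[max(0, a+b−1)] → w = 0.02
R3 (z=13.7): hot=0.65, mid=0.46; AND[max(0, a+b−1)] → w = 0.11
Weighted average = (0.00·16.0 + 0.02·4.0 + 0.11·13.7) / (0.00 + 0.02 + 0.11)
  = 1.5870 / 0.1300 = 12.21

12.21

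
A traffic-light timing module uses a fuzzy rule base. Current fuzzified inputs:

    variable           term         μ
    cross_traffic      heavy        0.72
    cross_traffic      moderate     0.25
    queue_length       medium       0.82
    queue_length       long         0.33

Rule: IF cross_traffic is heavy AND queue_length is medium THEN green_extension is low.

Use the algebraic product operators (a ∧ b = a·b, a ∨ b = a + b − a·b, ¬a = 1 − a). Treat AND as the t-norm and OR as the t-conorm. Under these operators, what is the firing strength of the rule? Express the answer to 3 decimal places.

0.590

firing strength: heavy=0.72, medium=0.82; AND[a·b] → w = 0.5904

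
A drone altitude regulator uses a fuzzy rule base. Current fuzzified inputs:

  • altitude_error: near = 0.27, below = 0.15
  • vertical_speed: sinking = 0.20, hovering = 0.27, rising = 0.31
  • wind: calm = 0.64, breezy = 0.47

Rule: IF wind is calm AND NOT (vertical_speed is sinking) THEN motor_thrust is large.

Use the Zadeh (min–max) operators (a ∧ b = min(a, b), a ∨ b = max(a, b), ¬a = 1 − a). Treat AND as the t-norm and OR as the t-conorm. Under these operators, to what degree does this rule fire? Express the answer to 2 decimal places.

0.64

firing strength: calm=0.64, ¬sinking=1−0.20=0.80; AND[min(a, b)] → w = 0.64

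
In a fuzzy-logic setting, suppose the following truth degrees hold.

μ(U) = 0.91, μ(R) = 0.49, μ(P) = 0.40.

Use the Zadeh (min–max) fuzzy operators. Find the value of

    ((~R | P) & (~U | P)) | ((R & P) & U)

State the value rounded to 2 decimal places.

0.40

~R = 1 − 0.49 = 0.51
~R | P = max(a, b) on (0.51, 0.40) = 0.51
~U = 1 − 0.91 = 0.09
~U | P = max(a, b) on (0.09, 0.40) = 0.40
(~R | P) & (~U | P) = min(a, b) on (0.51, 0.40) = 0.40
R & P = min(a, b) on (0.49, 0.40) = 0.40
(R & P) & U = min(a, b) on (0.40, 0.91) = 0.40
((~R | P) & (~U | P)) | ((R & P) & U) = max(a, b) on (0.40, 0.40) = 0.40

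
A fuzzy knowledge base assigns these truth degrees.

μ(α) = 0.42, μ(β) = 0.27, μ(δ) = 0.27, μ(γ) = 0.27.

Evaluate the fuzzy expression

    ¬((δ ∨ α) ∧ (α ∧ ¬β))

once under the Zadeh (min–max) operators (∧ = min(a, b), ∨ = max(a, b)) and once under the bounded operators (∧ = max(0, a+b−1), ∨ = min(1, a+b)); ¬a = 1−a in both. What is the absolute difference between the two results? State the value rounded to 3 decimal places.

Under Zadeh (min–max):
  δ ∨ α = max(a, b) on (0.27, 0.42) = 0.42
  ¬β = 1 − 0.27 = 0.73
  α ∧ ¬β = min(a, b) on (0.42, 0.73) = 0.42
  (δ ∨ α) ∧ (α ∧ ¬β) = min(a, b) on (0.42, 0.42) = 0.42
  ¬((δ ∨ α) ∧ (α ∧ ¬β)) = 1 − 0.42 = 0.58
  → value = 0.5800
Under bounded:
  δ ∨ α = min(1, a+b) on (0.27, 0.42) = 0.69
  ¬β = 1 − 0.27 = 0.73
  α ∧ ¬β = max(0, a+b−1) on (0.42, 0.73) = 0.15
  (δ ∨ α) ∧ (α ∧ ¬β) = max(0, a+b−1) on (0.69, 0.15) = 0.00
  ¬((δ ∨ α) ∧ (α ∧ ¬β)) = 1 − 0.00 = 1.00
  → value = 1.0000
|0.5800 − 1.0000| = 0.420

0.420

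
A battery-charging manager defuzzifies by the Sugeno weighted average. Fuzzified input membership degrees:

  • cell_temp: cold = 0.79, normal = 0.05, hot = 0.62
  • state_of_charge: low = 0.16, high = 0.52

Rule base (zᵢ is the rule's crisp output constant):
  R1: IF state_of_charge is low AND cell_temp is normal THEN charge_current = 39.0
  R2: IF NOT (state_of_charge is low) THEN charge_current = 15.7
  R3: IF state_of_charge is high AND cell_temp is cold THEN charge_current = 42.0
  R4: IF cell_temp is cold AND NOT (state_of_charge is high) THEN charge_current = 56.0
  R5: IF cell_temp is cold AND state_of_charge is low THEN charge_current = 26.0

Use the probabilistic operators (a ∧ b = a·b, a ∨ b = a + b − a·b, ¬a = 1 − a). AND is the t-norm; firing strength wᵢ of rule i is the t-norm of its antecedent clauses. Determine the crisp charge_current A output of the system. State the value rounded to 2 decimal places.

R1 (z=39.0): low=0.16, normal=0.05; AND[a·b] → w = 0.0080
R2 (z=15.7): ¬low=1−0.16=0.84 → w = 0.8400
R3 (z=42.0): high=0.52, cold=0.79; AND[a·b] → w = 0.4108
R4 (z=56.0): cold=0.79, ¬high=1−0.52=0.48; AND[a·b] → w = 0.3792
R5 (z=26.0): cold=0.79, low=0.16; AND[a·b] → w = 0.1264
Weighted average = (0.0080·39.0 + 0.8400·15.7 + 0.4108·42.0 + 0.3792·56.0 + 0.1264·26.0) / (0.0080 + 0.8400 + 0.4108 + 0.3792 + 0.1264)
  = 55.2752 / 1.7644 = 31.33

31.33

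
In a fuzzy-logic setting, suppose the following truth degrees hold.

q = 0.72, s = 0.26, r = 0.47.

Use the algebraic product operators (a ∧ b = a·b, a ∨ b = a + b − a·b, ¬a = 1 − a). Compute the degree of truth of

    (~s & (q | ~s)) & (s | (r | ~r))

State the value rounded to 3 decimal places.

~s = 1 − 0.2600 = 0.7400
~s = 1 − 0.2600 = 0.7400
q | ~s = a + b − a·b on (0.7200, 0.7400) = 0.9272
~s & (q | ~s) = a·b on (0.7400, 0.9272) = 0.6861
~r = 1 − 0.4700 = 0.5300
r | ~r = a + b − a·b on (0.4700, 0.5300) = 0.7509
s | (r | ~r) = a + b − a·b on (0.2600, 0.7509) = 0.8157
(~s & (q | ~s)) & (s | (r | ~r)) = a·b on (0.6861, 0.8157) = 0.5597

0.560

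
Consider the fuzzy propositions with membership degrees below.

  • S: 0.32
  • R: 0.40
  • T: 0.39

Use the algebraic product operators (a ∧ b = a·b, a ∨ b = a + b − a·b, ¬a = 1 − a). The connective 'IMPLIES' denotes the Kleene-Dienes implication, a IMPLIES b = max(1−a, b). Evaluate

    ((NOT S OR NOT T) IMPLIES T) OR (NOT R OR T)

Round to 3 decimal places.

NOT S = 1 − 0.3200 = 0.6800
NOT T = 1 − 0.3900 = 0.6100
NOT S OR NOT T = a + b − a·b on (0.6800, 0.6100) = 0.8752
(NOT S OR NOT T) IMPLIES T  [Kleene-Dienes: max(1−a, b)] with a=0.8752, b=0.3900 → 0.3900
NOT R = 1 − 0.4000 = 0.6000
NOT R OR T = a + b − a·b on (0.6000, 0.3900) = 0.7560
((NOT S OR NOT T) IMPLIES T) OR (NOT R OR T) = a + b − a·b on (0.3900, 0.7560) = 0.8512

0.851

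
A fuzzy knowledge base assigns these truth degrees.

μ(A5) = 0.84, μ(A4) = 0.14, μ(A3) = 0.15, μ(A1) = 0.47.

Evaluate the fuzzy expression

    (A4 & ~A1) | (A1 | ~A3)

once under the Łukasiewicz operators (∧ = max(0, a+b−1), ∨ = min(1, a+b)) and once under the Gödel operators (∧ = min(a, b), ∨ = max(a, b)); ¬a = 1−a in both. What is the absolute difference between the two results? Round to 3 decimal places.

Under Łukasiewicz:
  ~A1 = 1 − 0.47 = 0.53
  A4 & ~A1 = max(0, a+b−1) on (0.14, 0.53) = 0.00
  ~A3 = 1 − 0.15 = 0.85
  A1 | ~A3 = min(1, a+b) on (0.47, 0.85) = 1.00
  (A4 & ~A1) | (A1 | ~A3) = min(1, a+b) on (0.00, 1.00) = 1.00
  → value = 1.0000
Under Gödel:
  ~A1 = 1 − 0.47 = 0.53
  A4 & ~A1 = min(a, b) on (0.14, 0.53) = 0.14
  ~A3 = 1 − 0.15 = 0.85
  A1 | ~A3 = max(a, b) on (0.47, 0.85) = 0.85
  (A4 & ~A1) | (A1 | ~A3) = max(a, b) on (0.14, 0.85) = 0.85
  → value = 0.8500
|1.0000 − 0.8500| = 0.150

0.150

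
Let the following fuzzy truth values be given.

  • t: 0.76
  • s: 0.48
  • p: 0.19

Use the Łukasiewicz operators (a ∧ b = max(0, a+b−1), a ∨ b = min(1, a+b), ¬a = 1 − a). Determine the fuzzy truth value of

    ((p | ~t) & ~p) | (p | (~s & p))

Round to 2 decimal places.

0.43

~t = 1 − 0.76 = 0.24
p | ~t = min(1, a+b) on (0.19, 0.24) = 0.43
~p = 1 − 0.19 = 0.81
(p | ~t) & ~p = max(0, a+b−1) on (0.43, 0.81) = 0.24
~s = 1 − 0.48 = 0.52
~s & p = max(0, a+b−1) on (0.52, 0.19) = 0.00
p | (~s & p) = min(1, a+b) on (0.19, 0.00) = 0.19
((p | ~t) & ~p) | (p | (~s & p)) = min(1, a+b) on (0.24, 0.19) = 0.43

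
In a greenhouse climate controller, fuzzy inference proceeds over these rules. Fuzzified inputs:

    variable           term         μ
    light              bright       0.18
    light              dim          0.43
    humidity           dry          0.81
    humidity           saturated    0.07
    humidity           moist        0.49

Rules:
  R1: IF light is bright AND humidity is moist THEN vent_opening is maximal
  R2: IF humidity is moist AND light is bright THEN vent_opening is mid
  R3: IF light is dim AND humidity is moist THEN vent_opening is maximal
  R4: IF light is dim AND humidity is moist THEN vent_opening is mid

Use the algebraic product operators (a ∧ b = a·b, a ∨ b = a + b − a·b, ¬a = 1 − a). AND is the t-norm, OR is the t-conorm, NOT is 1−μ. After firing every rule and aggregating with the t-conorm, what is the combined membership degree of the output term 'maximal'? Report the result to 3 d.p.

0.280

R1: bright=0.18, moist=0.49; AND[a·b] → w = 0.0882
R2: moist=0.49, bright=0.18; AND[a·b] → w = 0.0882
R3: dim=0.43, moist=0.49; AND[a·b] → w = 0.2107
R4: dim=0.43, moist=0.49; AND[a·b] → w = 0.2107
Rules with consequent 'maximal': {R1, R3} → strengths 0.0882, 0.2107
Aggregate via t-conorm [a + b − a·b]: 0.2803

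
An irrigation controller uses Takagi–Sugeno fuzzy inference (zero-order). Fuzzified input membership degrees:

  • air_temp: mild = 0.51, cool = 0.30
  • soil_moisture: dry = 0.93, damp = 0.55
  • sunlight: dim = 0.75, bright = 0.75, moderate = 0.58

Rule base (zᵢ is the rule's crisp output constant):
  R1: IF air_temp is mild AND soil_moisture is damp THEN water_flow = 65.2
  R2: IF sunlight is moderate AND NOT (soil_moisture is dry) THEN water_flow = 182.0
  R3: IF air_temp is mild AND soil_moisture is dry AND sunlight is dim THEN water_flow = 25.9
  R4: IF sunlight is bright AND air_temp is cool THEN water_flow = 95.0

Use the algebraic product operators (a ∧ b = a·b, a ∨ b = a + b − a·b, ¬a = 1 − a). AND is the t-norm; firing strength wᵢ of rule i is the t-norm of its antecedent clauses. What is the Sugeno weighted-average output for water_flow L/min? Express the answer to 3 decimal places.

62.391

R1 (z=65.2): mild=0.51, damp=0.55; AND[a·b] → w = 0.2805
R2 (z=182.0): moderate=0.58, ¬dry=1−0.93=0.07; AND[a·b] → w = 0.0406
R3 (z=25.9): mild=0.51, dry=0.93, dim=0.75; AND[a·b] → w = 0.3557
R4 (z=95.0): bright=0.75, cool=0.30; AND[a·b] → w = 0.2250
Weighted average = (0.2805·65.2 + 0.0406·182.0 + 0.3557·25.9 + 0.2250·95.0) / (0.2805 + 0.0406 + 0.3557 + 0.2250)
  = 56.2661 / 0.9018 = 62.391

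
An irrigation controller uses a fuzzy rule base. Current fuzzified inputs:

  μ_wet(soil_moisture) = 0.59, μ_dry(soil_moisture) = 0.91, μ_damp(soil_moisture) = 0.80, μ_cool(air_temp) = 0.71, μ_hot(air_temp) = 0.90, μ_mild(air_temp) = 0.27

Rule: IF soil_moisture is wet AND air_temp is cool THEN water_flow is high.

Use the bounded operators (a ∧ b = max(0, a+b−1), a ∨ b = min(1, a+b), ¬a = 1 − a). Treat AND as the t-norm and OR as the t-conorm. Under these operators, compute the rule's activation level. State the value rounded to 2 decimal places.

0.30

firing strength: wet=0.59, cool=0.71; AND[max(0, a+b−1)] → w = 0.30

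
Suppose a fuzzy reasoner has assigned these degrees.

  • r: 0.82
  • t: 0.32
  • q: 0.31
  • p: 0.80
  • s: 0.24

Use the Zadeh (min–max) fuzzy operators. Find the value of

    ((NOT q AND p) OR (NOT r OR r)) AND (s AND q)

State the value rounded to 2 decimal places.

NOT q = 1 − 0.31 = 0.69
NOT q AND p = min(a, b) on (0.69, 0.80) = 0.69
NOT r = 1 − 0.82 = 0.18
NOT r OR r = max(a, b) on (0.18, 0.82) = 0.82
(NOT q AND p) OR (NOT r OR r) = max(a, b) on (0.69, 0.82) = 0.82
s AND q = min(a, b) on (0.24, 0.31) = 0.24
((NOT q AND p) OR (NOT r OR r)) AND (s AND q) = min(a, b) on (0.82, 0.24) = 0.24

0.24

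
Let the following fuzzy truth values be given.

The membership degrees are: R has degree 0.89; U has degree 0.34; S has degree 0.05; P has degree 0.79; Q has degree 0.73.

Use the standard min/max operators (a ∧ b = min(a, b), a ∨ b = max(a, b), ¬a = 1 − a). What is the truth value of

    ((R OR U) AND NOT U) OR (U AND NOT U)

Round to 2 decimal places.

0.66

R OR U = max(a, b) on (0.89, 0.34) = 0.89
NOT U = 1 − 0.34 = 0.66
(R OR U) AND NOT U = min(a, b) on (0.89, 0.66) = 0.66
NOT U = 1 − 0.34 = 0.66
U AND NOT U = min(a, b) on (0.34, 0.66) = 0.34
((R OR U) AND NOT U) OR (U AND NOT U) = max(a, b) on (0.66, 0.34) = 0.66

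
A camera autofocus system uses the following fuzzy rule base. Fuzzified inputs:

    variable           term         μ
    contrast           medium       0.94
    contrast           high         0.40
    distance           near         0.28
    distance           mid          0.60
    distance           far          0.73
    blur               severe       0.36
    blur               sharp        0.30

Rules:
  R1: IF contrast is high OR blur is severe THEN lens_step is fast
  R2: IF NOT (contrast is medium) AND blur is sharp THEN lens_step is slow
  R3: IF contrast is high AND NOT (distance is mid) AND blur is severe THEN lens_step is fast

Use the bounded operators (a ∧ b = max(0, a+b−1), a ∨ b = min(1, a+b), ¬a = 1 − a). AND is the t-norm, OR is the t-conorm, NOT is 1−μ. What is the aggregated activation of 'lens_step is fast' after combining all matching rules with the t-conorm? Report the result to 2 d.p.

R1: high=0.40, severe=0.36; OR[min(1, a+b)] → w = 0.76
R2: ¬medium=1−0.94=0.06, sharp=0.30; AND[max(0, a+b−1)] → w = 0.00
R3: high=0.40, ¬mid=1−0.60=0.40, severe=0.36; AND[max(0, a+b−1)] → w = 0.00
Rules with consequent 'fast': {R1, R3} → strengths 0.76, 0.00
Aggregate via t-conorm [min(1, a+b)]: 0.76

0.76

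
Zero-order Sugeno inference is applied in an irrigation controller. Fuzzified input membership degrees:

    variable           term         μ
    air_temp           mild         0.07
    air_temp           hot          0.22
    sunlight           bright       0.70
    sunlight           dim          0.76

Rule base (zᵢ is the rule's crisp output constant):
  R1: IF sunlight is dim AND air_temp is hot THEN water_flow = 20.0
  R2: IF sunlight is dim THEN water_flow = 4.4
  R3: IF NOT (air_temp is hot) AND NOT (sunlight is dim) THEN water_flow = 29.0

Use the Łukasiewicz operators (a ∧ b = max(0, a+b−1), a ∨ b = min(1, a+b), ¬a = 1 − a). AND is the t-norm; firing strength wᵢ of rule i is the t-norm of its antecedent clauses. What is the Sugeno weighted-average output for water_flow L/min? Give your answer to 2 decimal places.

R1 (z=20.0): dim=0.76, hot=0.22; AND[max(0, a+b−1)] → w = 0.00
R2 (z=4.4): dim=0.76 → w = 0.76
R3 (z=29.0): ¬hot=1−0.22=0.78, ¬dim=1−0.76=0.24; AND[max(0, a+b−1)] → w = 0.02
Weighted average = (0.00·20.0 + 0.76·4.4 + 0.02·29.0) / (0.00 + 0.76 + 0.02)
  = 3.9240 / 0.7800 = 5.03

5.03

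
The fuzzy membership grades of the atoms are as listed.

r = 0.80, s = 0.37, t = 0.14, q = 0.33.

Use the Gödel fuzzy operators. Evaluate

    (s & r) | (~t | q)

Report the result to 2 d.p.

s & r = min(a, b) on (0.37, 0.80) = 0.37
~t = 1 − 0.14 = 0.86
~t | q = max(a, b) on (0.86, 0.33) = 0.86
(s & r) | (~t | q) = max(a, b) on (0.37, 0.86) = 0.86

0.86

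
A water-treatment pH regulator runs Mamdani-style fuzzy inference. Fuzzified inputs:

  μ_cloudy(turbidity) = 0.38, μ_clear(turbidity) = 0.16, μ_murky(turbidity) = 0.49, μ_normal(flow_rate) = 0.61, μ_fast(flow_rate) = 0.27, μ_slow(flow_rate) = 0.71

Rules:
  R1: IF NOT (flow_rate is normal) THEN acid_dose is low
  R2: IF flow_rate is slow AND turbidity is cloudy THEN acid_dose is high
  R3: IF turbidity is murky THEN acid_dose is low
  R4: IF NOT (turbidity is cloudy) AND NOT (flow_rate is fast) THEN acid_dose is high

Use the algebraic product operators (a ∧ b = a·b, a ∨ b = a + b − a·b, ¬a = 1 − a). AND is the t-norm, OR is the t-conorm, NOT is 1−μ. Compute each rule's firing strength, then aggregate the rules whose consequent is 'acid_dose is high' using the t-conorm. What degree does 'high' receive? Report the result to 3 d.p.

R1: ¬normal=1−0.61=0.39 → w = 0.3900
R2: slow=0.71, cloudy=0.38; AND[a·b] → w = 0.2698
R3: murky=0.49 → w = 0.4900
R4: ¬cloudy=1−0.38=0.62, ¬fast=1−0.27=0.73; AND[a·b] → w = 0.4526
Rules with consequent 'high': {R2, R4} → strengths 0.2698, 0.4526
Aggregate via t-conorm [a + b − a·b]: 0.6003

0.600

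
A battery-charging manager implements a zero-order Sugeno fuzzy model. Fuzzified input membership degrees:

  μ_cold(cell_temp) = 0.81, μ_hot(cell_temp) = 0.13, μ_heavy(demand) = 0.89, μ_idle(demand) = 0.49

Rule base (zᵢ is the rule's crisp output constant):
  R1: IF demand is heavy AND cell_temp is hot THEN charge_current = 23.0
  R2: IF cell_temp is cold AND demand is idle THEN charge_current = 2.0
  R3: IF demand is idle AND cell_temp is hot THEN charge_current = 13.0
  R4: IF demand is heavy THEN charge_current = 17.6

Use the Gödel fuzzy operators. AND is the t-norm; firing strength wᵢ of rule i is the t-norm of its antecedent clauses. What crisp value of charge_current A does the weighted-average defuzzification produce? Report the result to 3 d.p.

13.002

R1 (z=23.0): heavy=0.89, hot=0.13; AND[min(a, b)] → w = 0.13
R2 (z=2.0): cold=0.81, idle=0.49; AND[min(a, b)] → w = 0.49
R3 (z=13.0): idle=0.49, hot=0.13; AND[min(a, b)] → w = 0.13
R4 (z=17.6): heavy=0.89 → w = 0.89
Weighted average = (0.13·23.0 + 0.49·2.0 + 0.13·13.0 + 0.89·17.6) / (0.13 + 0.49 + 0.13 + 0.89)
  = 21.3240 / 1.6400 = 13.002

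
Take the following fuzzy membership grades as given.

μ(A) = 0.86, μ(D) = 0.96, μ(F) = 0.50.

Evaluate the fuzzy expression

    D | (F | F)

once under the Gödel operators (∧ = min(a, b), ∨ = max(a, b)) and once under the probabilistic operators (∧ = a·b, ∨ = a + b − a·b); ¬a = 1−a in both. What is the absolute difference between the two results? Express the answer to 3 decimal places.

Under Gödel:
  F | F = max(a, b) on (0.50, 0.50) = 0.50
  D | (F | F) = max(a, b) on (0.96, 0.50) = 0.96
  → value = 0.9600
Under probabilistic:
  F | F = a + b − a·b on (0.5000, 0.5000) = 0.7500
  D | (F | F) = a + b − a·b on (0.9600, 0.7500) = 0.9900
  → value = 0.9900
|0.9600 − 0.9900| = 0.030

0.030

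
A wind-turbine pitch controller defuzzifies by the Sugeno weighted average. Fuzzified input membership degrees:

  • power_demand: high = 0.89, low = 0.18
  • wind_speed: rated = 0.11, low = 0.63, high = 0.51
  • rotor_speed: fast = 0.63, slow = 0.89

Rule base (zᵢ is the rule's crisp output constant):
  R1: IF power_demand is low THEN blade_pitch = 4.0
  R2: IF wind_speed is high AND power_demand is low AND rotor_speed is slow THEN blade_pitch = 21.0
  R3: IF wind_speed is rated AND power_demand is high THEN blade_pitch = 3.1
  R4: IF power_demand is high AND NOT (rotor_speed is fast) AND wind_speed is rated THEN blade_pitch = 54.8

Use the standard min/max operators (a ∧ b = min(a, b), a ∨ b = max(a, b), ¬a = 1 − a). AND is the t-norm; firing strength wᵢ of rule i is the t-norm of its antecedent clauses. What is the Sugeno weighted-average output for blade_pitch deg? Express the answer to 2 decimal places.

R1 (z=4.0): low=0.18 → w = 0.18
R2 (z=21.0): high=0.51, low=0.18, slow=0.89; AND[min(a, b)] → w = 0.18
R3 (z=3.1): rated=0.11, high=0.89; AND[min(a, b)] → w = 0.11
R4 (z=54.8): high=0.89, ¬fast=1−0.63=0.37, rated=0.11; AND[min(a, b)] → w = 0.11
Weighted average = (0.18·4.0 + 0.18·21.0 + 0.11·3.1 + 0.11·54.8) / (0.18 + 0.18 + 0.11 + 0.11)
  = 10.8690 / 0.5800 = 18.74

18.74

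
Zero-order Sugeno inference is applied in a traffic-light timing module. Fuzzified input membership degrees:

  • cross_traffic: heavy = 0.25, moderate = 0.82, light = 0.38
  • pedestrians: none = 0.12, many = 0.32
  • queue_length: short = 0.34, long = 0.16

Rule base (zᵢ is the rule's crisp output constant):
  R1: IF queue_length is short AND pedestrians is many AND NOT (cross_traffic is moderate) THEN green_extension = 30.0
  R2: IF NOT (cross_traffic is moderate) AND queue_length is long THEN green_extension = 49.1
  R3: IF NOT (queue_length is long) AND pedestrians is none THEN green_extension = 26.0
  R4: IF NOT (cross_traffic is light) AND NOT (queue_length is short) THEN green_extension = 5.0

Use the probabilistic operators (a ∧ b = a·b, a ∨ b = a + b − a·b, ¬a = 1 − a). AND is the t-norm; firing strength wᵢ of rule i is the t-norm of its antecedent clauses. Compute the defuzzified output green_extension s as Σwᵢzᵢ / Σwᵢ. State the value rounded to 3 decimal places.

11.942

R1 (z=30.0): short=0.34, many=0.32, ¬moderate=1−0.82=0.18; AND[a·b] → w = 0.0196
R2 (z=49.1): ¬moderate=1−0.82=0.18, long=0.16; AND[a·b] → w = 0.0288
R3 (z=26.0): ¬long=1−0.16=0.84, none=0.12; AND[a·b] → w = 0.1008
R4 (z=5.0): ¬light=1−0.38=0.62, ¬short=1−0.34=0.66; AND[a·b] → w = 0.4092
Weighted average = (0.0196·30.0 + 0.0288·49.1 + 0.1008·26.0 + 0.4092·5.0) / (0.0196 + 0.0288 + 0.1008 + 0.4092)
  = 6.6684 / 0.5584 = 11.942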